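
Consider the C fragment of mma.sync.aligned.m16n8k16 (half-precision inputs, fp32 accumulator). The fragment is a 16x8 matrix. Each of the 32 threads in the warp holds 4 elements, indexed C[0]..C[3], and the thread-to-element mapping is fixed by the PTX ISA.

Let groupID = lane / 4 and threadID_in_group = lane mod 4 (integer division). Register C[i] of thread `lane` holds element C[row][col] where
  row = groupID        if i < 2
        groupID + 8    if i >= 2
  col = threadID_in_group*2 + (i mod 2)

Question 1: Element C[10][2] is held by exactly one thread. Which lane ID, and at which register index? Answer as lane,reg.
9,2

r:10=>grp=2,rB=1  c:2=>tig=1,lo=0
L=2*4+1=9  i=1*2+0=2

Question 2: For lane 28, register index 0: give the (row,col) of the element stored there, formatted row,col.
7,0

lane 28⇒28/4=7, 28 mod 4=0
i=0  r:7+0⇒7  c:2·0+0⇒0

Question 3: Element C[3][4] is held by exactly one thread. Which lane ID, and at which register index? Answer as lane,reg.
14,0

r:3=>grp=3,rB=0  c:4=>tig=2,lo=0
L=3*4+2=14  i=0*2+0=0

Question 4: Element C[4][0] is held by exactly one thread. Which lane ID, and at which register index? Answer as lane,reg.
16,0

r=4->g=4,rb=0  c=0->t=0,b0=0
L=4*4+0=16  i=0*2+0=0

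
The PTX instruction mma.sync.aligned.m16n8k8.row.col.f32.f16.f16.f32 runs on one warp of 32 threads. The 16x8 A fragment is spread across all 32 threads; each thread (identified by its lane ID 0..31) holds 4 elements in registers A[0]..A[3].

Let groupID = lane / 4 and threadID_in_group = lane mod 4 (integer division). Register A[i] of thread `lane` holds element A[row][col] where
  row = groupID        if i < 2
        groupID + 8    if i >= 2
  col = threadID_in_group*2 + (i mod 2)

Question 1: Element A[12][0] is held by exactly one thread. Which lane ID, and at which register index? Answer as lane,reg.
r=12->g=4,rb=1  c=0->t=0,b0=0
L=4*4+0=16  i=1*2+0=2

16,2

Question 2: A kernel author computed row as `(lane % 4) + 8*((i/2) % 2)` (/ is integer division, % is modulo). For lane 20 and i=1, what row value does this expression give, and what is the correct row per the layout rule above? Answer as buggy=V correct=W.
`(lane % 4) + 8*((i/2) % 2)`[20,1]->0
lane 20: g=5 (20/4), t=0 (20%4)
i=1: r=5+0=5, c=0*2+1=1
row: 0 vs 5

buggy=0 correct=5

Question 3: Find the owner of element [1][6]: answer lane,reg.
7,0

r=1→G=1,rhi=0  c=6→T=3,p=0
L=1*4+3=7  i=0*2+0=0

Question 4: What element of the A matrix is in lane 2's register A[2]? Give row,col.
8,4

L=2=>grp=2>>2=0, tig=2&3=2
[2]=>row 0+8=8  col 2·2+0=4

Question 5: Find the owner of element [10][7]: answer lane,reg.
11,3

r=10→G=2,rhi=1  c=7→T=3,p=1
L=2*4+3=11  i=1*2+1=3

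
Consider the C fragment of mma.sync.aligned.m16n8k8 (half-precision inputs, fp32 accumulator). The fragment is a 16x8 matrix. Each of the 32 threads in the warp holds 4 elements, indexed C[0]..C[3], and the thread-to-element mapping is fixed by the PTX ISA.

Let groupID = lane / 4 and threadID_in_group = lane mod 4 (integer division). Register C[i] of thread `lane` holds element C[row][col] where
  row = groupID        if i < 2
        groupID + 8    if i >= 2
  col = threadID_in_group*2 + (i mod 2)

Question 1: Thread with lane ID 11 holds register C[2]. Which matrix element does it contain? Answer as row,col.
lane 11⇒11/4=2, 11 mod 4=3
i=2  r:2+8⇒10  c:2·3+0⇒6

10,6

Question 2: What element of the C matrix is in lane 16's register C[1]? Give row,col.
16: g=4,t=0
[1] (4+0,0*2+1) = (4,1)

4,1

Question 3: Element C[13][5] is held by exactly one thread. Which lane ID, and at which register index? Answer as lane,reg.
22,3

r=13→G=5,rhi=1  c=5→T=2,p=1
L=5*4+2=22  i=1*2+1=3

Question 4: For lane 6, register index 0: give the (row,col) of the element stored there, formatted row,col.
6: gr=1,th=2
[0] (1+0,2*2+0) = (1,4)

1,4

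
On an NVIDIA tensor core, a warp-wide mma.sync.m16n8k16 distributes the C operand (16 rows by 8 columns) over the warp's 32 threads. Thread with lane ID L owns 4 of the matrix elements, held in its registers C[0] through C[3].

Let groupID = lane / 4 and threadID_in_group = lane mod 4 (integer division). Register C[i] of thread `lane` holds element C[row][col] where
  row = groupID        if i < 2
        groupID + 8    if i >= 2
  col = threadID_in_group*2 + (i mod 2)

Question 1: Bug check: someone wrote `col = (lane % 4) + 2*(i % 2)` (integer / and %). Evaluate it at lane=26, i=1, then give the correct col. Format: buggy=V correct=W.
`(lane % 4) + 2*(i % 2)`[26,1]->4
lane 26: gid=6 (26/4), tid=2 (26%4)
i=1: r=6+0=6, c=2*2+1=5
col: 4 vs 5

buggy=4 correct=5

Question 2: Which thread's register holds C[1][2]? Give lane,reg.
5,0

r=1->g=1,rb=0  c=2->t=1,b0=0
L=1*4+1=5  i=0*2+0=0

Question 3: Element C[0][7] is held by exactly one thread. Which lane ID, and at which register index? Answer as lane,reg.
r=0⇒gr=0,Rb=0  c=7⇒th=3,odd=1
L=0*4+3=3  i=0*2+1=1

3,1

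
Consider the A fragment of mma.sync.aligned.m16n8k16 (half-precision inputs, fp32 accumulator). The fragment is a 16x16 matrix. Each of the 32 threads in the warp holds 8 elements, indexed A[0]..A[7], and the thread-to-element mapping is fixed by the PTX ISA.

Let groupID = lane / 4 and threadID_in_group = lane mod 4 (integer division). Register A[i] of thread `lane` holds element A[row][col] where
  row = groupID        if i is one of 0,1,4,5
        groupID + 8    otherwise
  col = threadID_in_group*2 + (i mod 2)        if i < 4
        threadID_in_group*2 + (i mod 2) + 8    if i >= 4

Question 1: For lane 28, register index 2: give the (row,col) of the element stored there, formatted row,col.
lane 28: G=7 (28/4), T=0 (28%4)
i=2: r=7+8=15, c=0*2+0+0=0

15,0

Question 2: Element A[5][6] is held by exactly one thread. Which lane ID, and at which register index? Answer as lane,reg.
23,0

r=5⇒gr=5,Rb=0  c=6⇒Cb=0,th=3,odd=0
L=5*4+3=23  i=0*4+0*2+0=0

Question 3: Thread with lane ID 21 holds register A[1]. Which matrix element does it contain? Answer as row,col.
lane 21: G=5 (21/4), T=1 (21%4)
i=1: r=5+0=5, c=1*2+1+0=3

5,3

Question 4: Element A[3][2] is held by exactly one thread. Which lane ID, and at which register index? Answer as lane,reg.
r:3=>grp=3,rB=0  c:2=>cB=0,tig=1,lo=0
L=3*4+1=13  i=0*4+0*2+0=0

13,0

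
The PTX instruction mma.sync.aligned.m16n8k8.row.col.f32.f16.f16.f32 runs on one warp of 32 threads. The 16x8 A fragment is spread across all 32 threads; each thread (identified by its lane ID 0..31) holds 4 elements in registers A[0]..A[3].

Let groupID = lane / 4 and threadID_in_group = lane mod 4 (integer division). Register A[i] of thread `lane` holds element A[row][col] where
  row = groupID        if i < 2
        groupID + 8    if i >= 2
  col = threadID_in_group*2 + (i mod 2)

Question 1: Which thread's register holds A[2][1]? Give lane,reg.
8,1

r=2→G=2,rhi=0  c=1→T=0,p=1
L=2*4+0=8  i=0*2+1=1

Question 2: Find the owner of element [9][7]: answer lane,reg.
r=9⇒gr=1,Rb=1  c=7⇒th=3,odd=1
L=1*4+3=7  i=1*2+1=3

7,3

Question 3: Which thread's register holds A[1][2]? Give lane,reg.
5,0

r=1⇒gr=1,Rb=0  c=2⇒th=1,odd=0
L=1*4+1=5  i=0*2+0=0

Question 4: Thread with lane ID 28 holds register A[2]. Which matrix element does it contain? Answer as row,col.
lane 28->28/4=7, 28 mod 4=0
i=2  r:7+8->15  c:2·0+0->0

15,0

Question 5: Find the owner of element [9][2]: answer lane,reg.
r=9→G=1,rhi=1  c=2→T=1,p=0
L=1*4+1=5  i=1*2+0=2

5,2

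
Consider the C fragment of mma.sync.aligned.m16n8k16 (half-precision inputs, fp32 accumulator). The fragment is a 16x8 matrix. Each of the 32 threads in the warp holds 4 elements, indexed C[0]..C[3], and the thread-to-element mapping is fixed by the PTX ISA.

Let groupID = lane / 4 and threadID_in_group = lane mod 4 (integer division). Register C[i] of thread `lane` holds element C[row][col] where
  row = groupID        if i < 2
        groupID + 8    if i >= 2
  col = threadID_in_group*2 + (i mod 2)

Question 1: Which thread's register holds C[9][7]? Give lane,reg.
r=9->g=1,rb=1  c=7->t=3,b0=1
L=1*4+3=7  i=1*2+1=3

7,3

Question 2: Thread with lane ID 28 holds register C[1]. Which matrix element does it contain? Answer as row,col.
7,1

lane 28: grp=7 (28/4), tig=0 (28%4)
i=1: r=7+0=7, c=0*2+1=1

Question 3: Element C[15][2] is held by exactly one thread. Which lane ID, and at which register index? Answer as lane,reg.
r: 15->gid=7,r8=1  c: 2->tid=1,i&1=0
L=7*4+1=29  i=1*2+0=2

29,2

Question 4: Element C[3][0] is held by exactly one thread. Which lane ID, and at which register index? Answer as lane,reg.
12,0

r: 3->gid=3,r8=0  c: 0->tid=0,i&1=0
L=3*4+0=12  i=0*2+0=0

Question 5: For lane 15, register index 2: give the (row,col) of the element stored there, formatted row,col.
15: g=3,t=3
[2] (3+8,3*2+0) = (11,6)

11,6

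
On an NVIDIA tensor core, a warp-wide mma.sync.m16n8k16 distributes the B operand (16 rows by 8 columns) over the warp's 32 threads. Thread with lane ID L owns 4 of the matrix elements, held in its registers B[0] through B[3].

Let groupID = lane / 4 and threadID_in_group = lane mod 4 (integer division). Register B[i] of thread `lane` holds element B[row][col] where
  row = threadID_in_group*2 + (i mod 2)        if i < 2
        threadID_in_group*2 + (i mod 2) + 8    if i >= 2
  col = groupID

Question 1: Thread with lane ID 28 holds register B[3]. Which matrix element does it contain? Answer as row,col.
L=28=>grp=28>>2=7, tig=28&3=0
[3]=>row 0·2+1+8=9  col grp=7

9,7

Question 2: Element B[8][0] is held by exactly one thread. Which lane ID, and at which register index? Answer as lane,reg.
0,2

c: 0->gid=0  r: 8->r8=1,tid=0,i&1=0
L=0*4+0=0  i=1*2+0=2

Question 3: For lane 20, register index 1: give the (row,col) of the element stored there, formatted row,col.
1,5

20: g=5,t=0
[1] (0*2+1+0,5) = (1,5)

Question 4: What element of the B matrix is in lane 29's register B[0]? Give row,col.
lane 29: grp=7 (29/4), tig=1 (29%4)
i=0: r=1*2+0+0=2, c=grp=7

2,7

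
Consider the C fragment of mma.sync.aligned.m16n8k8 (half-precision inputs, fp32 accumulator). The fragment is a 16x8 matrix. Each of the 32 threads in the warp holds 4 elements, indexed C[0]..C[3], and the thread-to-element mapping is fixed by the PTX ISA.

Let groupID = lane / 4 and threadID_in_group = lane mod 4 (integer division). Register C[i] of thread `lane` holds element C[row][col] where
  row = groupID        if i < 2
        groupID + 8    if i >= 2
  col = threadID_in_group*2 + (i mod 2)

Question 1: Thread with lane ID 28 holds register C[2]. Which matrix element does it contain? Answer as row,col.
28: G=7,T=0
[2] (7+8,0*2+0) = (15,0)

15,0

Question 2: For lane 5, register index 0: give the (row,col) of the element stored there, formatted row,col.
1,2

L=5⇒gr=5>>2=1, th=5&3=1
[0]⇒row 1+0=1  col 1·2+0=2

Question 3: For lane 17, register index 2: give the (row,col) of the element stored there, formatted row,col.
12,2

lane 17⇒17/4=4, 17 mod 4=1
i=2  r:4+8⇒12  c:2·1+0⇒2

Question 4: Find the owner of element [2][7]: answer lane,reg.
11,1

r:2=>grp=2,rB=0  c:7=>tig=3,lo=1
L=2*4+3=11  i=0*2+1=1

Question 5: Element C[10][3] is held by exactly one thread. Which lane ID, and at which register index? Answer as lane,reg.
r: 10->gid=2,r8=1  c: 3->tid=1,i&1=1
L=2*4+1=9  i=1*2+1=3

9,3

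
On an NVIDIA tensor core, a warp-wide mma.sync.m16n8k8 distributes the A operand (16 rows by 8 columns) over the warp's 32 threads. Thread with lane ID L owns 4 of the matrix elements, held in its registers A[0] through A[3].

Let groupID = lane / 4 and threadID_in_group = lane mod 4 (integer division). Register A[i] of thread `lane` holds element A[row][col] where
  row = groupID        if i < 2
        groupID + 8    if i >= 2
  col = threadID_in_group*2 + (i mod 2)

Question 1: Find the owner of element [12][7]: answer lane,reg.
r: 12->gid=4,r8=1  c: 7->tid=3,i&1=1
L=4*4+3=19  i=1*2+1=3

19,3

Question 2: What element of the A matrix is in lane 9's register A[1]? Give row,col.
9: g=2,t=1
[1] (2+0,1*2+1) = (2,3)

2,3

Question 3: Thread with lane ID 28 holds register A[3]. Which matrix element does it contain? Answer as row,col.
L=28=>grp=28>>2=7, tig=28&3=0
[3]=>row 7+8=15  col 0·2+1=1

15,1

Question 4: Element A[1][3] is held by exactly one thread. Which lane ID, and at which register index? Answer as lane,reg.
5,1

r=1⇒gr=1,Rb=0  c=3⇒th=1,odd=1
L=1*4+1=5  i=0*2+1=1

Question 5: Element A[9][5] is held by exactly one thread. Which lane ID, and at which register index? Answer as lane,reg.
r=9→G=1,rhi=1  c=5→T=2,p=1
L=1*4+2=6  i=1*2+1=3

6,3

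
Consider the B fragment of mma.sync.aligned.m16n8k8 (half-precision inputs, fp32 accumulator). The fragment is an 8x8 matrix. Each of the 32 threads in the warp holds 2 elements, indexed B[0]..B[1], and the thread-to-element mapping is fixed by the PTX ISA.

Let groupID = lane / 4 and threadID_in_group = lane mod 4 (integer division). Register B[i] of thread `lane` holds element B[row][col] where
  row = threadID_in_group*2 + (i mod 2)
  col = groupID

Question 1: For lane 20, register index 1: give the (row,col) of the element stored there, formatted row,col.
20: grp=5,tig=0
[1] (0*2+1,5) = (1,5)

1,5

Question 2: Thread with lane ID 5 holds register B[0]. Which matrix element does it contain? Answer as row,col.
2,1

lane 5->5/4=1, 5 mod 4=1
i=0  r:2·1+0->2  c:1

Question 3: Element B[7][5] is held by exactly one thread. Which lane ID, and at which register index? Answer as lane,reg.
c=5→G=5  r=7→T=3,p=1
L=5*4+3=23  i=1=1

23,1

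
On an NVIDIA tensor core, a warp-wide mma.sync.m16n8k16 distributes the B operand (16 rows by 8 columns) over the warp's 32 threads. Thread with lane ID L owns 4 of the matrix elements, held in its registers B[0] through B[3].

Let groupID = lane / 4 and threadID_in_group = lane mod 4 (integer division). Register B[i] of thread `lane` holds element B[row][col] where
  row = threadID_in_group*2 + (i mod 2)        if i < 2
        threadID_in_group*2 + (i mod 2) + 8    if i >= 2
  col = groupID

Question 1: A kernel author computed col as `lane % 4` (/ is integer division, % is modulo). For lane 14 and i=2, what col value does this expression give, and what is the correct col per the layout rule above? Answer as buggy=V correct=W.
buggy=2 correct=3

`lane % 4`[14,2]→2
L=14→G=14>>2=3, T=14&3=2
[2]→row 2·2+0+8=12  col G=3
col: 2 vs 3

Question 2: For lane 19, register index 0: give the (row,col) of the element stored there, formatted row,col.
6,4

lane 19⇒19/4=4, 19 mod 4=3
i=0  r:2·3+0+0⇒6  c:4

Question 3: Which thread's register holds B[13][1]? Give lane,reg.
6,3

c=1→G=1  r=13→rhi=1,T=2,p=1
L=1*4+2=6  i=1*2+1=3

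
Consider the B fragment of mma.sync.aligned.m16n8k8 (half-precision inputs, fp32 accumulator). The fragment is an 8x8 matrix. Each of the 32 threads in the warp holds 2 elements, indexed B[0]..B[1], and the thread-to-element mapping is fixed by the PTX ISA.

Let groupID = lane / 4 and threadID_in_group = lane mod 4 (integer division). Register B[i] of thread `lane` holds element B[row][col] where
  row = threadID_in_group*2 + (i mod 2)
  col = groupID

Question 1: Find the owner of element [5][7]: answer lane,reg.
c=7->g=7  r=5->t=2,b0=1
L=7*4+2=30  i=1=1

30,1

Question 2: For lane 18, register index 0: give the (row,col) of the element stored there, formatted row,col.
lane 18->18/4=4, 18 mod 4=2
i=0  r:2·2+0->4  c:4

4,4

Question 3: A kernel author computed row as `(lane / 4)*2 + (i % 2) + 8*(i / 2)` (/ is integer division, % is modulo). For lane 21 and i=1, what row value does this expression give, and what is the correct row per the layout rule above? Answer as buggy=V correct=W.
`(lane / 4)*2 + (i % 2) + 8*(i / 2)`[21,1]⇒11
L=21⇒gr=21>>2=5, th=21&3=1
[1]⇒row 1·2+1=3  col gr=5
row: 11 vs 3

buggy=11 correct=3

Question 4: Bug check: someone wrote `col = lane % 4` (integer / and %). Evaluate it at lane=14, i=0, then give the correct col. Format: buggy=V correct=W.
buggy=2 correct=3

`lane % 4`[14,0]⇒2
lane 14: gr=3 (14/4), th=2 (14%4)
i=0: r=2*2+0=4, c=gr=3
col: 2 vs 3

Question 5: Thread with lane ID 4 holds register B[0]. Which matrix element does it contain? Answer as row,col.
0,1

L=4->gid=4>>2=1, tid=4&3=0
[0]->row 0·2+0=0  col gid=1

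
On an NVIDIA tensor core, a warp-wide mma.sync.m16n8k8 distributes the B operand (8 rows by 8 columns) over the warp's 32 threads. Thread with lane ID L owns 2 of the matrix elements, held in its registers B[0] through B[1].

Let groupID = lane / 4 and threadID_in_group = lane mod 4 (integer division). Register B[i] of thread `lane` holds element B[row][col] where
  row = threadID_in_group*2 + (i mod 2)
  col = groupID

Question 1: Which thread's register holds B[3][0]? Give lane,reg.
1,1

c=0->g=0  r=3->t=1,b0=1
L=0*4+1=1  i=1=1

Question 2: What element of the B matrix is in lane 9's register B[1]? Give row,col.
3,2

lane 9⇒9/4=2, 9 mod 4=1
i=1  r:2·1+1⇒3  c:2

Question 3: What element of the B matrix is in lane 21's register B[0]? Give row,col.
2,5

L=21=>grp=21>>2=5, tig=21&3=1
[0]=>row 1·2+0=2  col grp=5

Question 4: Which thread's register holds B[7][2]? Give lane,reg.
11,1

c=2->g=2  r=7->t=3,b0=1
L=2*4+3=11  i=1=1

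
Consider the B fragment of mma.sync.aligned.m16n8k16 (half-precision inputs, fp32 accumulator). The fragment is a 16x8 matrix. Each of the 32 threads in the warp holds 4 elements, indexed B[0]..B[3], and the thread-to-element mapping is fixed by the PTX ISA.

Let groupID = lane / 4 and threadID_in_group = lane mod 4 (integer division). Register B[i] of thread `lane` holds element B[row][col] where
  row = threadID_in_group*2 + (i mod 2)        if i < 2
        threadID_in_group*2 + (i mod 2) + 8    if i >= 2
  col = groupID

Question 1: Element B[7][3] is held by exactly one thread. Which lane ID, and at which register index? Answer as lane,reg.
c=3⇒gr=3  r=7⇒Rb=0,th=3,odd=1
L=3*4+3=15  i=0*2+1=1

15,1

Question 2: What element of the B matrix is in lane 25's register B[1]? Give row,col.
lane 25: gr=6 (25/4), th=1 (25%4)
i=1: r=1*2+1+0=3, c=gr=6

3,6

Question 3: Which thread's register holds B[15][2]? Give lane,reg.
11,3

c=2⇒gr=2  r=15⇒Rb=1,th=3,odd=1
L=2*4+3=11  i=1*2+1=3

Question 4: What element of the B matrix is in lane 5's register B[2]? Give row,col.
lane 5=>5/4=1, 5 mod 4=1
i=2  r:2·1+0+8=>10  c:1

10,1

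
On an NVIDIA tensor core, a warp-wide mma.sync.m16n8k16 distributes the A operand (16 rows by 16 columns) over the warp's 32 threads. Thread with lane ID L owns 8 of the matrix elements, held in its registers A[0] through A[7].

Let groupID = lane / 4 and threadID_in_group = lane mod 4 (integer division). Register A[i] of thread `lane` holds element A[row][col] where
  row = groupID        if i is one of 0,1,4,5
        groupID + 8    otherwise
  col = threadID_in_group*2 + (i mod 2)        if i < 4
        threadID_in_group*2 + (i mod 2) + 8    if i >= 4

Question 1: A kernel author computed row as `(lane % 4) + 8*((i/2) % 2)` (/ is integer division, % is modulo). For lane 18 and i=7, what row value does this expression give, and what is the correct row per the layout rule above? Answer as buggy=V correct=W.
buggy=10 correct=12

`(lane % 4) + 8*((i/2) % 2)`[18,7]=>10
lane 18=>18/4=4, 18 mod 4=2
i=7  r:4+8=>12  c:2·2+1+8=>13
row: 10 vs 12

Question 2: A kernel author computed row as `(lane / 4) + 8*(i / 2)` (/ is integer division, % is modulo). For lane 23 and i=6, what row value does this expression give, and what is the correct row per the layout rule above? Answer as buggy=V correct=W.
`(lane / 4) + 8*(i / 2)`[23,6]->29
23: gid=5,tid=3
[6] (5+8,3*2+0+8) = (13,14)
row: 29 vs 13

buggy=29 correct=13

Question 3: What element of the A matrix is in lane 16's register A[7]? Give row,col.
12,9

lane 16->16/4=4, 16 mod 4=0
i=7  r:4+8->12  c:2·0+1+8->9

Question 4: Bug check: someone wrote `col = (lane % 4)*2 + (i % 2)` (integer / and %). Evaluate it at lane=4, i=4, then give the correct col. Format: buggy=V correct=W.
buggy=0 correct=8

`(lane % 4)*2 + (i % 2)`[4,4]->0
4: gid=1,tid=0
[4] (1+0,0*2+0+8) = (1,8)
col: 0 vs 8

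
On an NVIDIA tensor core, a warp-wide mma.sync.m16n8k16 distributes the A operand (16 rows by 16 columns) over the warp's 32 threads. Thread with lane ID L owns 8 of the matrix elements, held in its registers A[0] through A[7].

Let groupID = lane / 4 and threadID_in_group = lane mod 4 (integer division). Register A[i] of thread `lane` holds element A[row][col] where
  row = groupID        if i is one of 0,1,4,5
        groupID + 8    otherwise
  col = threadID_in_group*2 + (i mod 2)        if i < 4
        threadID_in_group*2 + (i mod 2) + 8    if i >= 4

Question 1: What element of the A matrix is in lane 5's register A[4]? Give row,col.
1,10

lane 5: g=1 (5/4), t=1 (5%4)
i=4: r=1+0=1, c=1*2+0+8=10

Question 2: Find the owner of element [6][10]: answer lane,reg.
25,4

r=6->g=6,rb=0  c=10->cb=1,t=1,b0=0
L=6*4+1=25  i=1*4+0*2+0=4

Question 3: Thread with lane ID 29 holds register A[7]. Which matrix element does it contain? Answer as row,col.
L=29->gid=29>>2=7, tid=29&3=1
[7]->row 7+8=15  col 1·2+1+8=11

15,11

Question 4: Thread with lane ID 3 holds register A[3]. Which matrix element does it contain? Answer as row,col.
8,7

lane 3: grp=0 (3/4), tig=3 (3%4)
i=3: r=0+8=8, c=3*2+1+0=7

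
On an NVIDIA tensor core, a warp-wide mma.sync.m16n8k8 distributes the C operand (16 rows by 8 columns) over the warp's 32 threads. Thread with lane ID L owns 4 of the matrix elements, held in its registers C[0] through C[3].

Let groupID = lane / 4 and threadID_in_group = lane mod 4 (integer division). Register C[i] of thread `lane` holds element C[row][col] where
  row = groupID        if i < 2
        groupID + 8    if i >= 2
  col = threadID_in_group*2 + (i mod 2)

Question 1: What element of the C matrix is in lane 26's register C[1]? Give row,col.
6,5

lane 26: gid=6 (26/4), tid=2 (26%4)
i=1: r=6+0=6, c=2*2+1=5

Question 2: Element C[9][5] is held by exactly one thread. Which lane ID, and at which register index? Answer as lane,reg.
r:9=>grp=1,rB=1  c:5=>tig=2,lo=1
L=1*4+2=6  i=1*2+1=3

6,3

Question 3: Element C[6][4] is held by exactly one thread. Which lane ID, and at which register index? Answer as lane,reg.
26,0

r=6->g=6,rb=0  c=4->t=2,b0=0
L=6*4+2=26  i=0*2+0=0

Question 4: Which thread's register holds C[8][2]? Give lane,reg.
1,2

r:8=>grp=0,rB=1  c:2=>tig=1,lo=0
L=0*4+1=1  i=1*2+0=2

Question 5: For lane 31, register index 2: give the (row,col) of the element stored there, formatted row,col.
15,6

L=31->g=31>>2=7, t=31&3=3
[2]->row 7+8=15  col 3·2+0=6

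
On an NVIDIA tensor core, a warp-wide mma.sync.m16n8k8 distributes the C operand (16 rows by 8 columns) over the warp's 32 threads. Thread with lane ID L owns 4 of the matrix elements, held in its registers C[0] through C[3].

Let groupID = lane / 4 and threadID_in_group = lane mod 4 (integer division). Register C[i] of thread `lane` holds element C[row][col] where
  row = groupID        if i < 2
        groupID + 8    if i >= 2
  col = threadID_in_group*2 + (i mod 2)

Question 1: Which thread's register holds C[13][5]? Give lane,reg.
r=13→G=5,rhi=1  c=5→T=2,p=1
L=5*4+2=22  i=1*2+1=3

22,3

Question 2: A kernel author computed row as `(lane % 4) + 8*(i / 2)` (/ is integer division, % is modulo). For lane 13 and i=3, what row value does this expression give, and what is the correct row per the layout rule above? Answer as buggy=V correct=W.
buggy=9 correct=11

`(lane % 4) + 8*(i / 2)`[13,3]->9
lane 13: gid=3 (13/4), tid=1 (13%4)
i=3: r=3+8=11, c=1*2+1=3
row: 9 vs 11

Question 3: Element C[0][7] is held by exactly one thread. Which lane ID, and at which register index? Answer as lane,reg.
3,1

r: 0->gid=0,r8=0  c: 7->tid=3,i&1=1
L=0*4+3=3  i=0*2+1=1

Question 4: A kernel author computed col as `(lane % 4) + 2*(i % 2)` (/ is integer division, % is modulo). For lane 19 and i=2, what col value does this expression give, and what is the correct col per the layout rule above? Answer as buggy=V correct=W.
buggy=3 correct=6

`(lane % 4) + 2*(i % 2)`[19,2]=>3
lane 19: grp=4 (19/4), tig=3 (19%4)
i=2: r=4+8=12, c=3*2+0=6
col: 3 vs 6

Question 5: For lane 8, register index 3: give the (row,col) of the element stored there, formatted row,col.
L=8->gid=8>>2=2, tid=8&3=0
[3]->row 2+8=10  col 0·2+1=1

10,1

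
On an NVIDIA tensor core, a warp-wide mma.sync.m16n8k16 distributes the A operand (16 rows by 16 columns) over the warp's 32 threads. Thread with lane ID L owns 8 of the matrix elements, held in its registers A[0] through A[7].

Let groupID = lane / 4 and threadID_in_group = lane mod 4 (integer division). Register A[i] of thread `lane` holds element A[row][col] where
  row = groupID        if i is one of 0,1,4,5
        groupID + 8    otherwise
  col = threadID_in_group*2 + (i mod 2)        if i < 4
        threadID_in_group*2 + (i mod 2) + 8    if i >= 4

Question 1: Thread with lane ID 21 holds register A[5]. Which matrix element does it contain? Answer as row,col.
lane 21: gid=5 (21/4), tid=1 (21%4)
i=5: r=5+0=5, c=1*2+1+8=11

5,11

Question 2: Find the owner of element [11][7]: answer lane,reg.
15,3

r:11=>grp=3,rB=1  c:7=>cB=0,tig=3,lo=1
L=3*4+3=15  i=0*4+1*2+1=3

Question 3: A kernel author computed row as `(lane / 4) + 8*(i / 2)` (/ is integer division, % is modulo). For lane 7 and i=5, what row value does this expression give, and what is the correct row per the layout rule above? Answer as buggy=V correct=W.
buggy=17 correct=1

`(lane / 4) + 8*(i / 2)`[7,5]->17
7: g=1,t=3
[5] (1+0,3*2+1+8) = (1,15)
row: 17 vs 1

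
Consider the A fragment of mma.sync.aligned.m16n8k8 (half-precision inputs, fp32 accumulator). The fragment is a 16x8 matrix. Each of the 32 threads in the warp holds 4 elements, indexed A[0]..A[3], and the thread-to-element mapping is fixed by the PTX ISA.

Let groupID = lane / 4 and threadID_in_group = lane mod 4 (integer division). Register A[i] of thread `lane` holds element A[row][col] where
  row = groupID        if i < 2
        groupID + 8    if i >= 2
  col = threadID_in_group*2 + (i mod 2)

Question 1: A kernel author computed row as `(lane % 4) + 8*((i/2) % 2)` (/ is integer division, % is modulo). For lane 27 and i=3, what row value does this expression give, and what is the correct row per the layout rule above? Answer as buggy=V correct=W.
buggy=11 correct=14

`(lane % 4) + 8*((i/2) % 2)`[27,3]→11
lane 27: G=6 (27/4), T=3 (27%4)
i=3: r=6+8=14, c=3*2+1=7
row: 11 vs 14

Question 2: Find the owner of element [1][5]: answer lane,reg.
6,1

r: 1->gid=1,r8=0  c: 5->tid=2,i&1=1
L=1*4+2=6  i=0*2+1=1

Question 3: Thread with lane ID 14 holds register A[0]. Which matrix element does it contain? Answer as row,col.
lane 14→14/4=3, 14 mod 4=2
i=0  r:3+0→3  c:2·2+0→4

3,4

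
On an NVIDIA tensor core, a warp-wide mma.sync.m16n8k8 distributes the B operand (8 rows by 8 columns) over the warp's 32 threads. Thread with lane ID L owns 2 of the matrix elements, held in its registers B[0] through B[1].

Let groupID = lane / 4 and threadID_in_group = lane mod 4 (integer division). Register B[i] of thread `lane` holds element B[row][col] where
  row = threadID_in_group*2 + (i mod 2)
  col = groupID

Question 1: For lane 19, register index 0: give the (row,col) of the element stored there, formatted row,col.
19: gr=4,th=3
[0] (3*2+0,4) = (6,4)

6,4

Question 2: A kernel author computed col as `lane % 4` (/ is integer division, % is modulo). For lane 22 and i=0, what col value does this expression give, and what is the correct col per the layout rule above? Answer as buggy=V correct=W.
`lane % 4`[22,0]->2
L=22->g=22>>2=5, t=22&3=2
[0]->row 2·2+0=4  col g=5
col: 2 vs 5

buggy=2 correct=5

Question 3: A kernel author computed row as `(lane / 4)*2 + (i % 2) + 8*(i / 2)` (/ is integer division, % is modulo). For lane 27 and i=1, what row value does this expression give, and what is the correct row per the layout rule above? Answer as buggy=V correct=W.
buggy=13 correct=7

`(lane / 4)*2 + (i % 2) + 8*(i / 2)`[27,1]⇒13
lane 27⇒27/4=6, 27 mod 4=3
i=1  r:2·3+1⇒7  c:6
row: 13 vs 7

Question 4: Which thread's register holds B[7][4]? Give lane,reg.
19,1

c=4→G=4  r=7→T=3,p=1
L=4*4+3=19  i=1=1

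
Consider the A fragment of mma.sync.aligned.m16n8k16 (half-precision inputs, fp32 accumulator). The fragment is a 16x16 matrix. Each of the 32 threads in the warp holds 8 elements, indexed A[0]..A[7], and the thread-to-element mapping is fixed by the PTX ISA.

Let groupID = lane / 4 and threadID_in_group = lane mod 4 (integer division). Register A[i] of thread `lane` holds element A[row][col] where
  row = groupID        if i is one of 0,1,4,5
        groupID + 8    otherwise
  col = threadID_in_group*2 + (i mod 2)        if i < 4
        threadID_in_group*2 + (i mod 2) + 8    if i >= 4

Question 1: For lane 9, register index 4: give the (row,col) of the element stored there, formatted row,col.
9: G=2,T=1
[4] (2+0,1*2+0+8) = (2,10)

2,10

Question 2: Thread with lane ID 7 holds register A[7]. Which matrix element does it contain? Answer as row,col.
lane 7: grp=1 (7/4), tig=3 (7%4)
i=7: r=1+8=9, c=3*2+1+8=15

9,15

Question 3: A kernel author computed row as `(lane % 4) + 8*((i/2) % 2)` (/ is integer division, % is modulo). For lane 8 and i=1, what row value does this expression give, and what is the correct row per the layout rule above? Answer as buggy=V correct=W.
`(lane % 4) + 8*((i/2) % 2)`[8,1]=>0
lane 8=>8/4=2, 8 mod 4=0
i=1  r:2+0=>2  c:2·0+1+0=>1
row: 0 vs 2

buggy=0 correct=2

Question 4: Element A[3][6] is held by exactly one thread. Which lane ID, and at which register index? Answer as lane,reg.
r=3⇒gr=3,Rb=0  c=6⇒Cb=0,th=3,odd=0
L=3*4+3=15  i=0*4+0*2+0=0

15,0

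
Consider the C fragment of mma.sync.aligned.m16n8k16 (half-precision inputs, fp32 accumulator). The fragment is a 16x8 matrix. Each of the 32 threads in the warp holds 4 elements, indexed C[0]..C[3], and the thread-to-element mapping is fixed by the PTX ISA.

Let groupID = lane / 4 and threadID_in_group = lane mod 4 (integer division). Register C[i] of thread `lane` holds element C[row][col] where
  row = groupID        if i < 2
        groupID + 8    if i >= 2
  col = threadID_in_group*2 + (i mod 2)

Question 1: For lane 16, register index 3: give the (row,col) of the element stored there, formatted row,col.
12,1

L=16->g=16>>2=4, t=16&3=0
[3]->row 4+8=12  col 0·2+1=1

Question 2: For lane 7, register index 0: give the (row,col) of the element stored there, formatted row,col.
1,6

L=7->g=7>>2=1, t=7&3=3
[0]->row 1+0=1  col 3·2+0=6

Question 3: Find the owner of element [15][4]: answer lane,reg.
r: 15->gid=7,r8=1  c: 4->tid=2,i&1=0
L=7*4+2=30  i=1*2+0=2

30,2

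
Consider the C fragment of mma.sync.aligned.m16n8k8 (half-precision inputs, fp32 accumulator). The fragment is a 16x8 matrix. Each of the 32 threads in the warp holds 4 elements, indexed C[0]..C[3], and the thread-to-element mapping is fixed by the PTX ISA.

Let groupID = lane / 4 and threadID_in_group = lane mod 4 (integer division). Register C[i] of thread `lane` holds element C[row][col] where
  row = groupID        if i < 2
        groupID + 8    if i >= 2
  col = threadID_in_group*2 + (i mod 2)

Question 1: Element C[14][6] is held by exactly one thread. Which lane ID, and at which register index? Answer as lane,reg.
r=14→G=6,rhi=1  c=6→T=3,p=0
L=6*4+3=27  i=1*2+0=2

27,2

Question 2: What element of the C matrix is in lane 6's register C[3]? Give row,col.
9,5

lane 6->6/4=1, 6 mod 4=2
i=3  r:1+8->9  c:2·2+1->5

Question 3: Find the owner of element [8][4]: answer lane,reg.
r=8⇒gr=0,Rb=1  c=4⇒th=2,odd=0
L=0*4+2=2  i=1*2+0=2

2,2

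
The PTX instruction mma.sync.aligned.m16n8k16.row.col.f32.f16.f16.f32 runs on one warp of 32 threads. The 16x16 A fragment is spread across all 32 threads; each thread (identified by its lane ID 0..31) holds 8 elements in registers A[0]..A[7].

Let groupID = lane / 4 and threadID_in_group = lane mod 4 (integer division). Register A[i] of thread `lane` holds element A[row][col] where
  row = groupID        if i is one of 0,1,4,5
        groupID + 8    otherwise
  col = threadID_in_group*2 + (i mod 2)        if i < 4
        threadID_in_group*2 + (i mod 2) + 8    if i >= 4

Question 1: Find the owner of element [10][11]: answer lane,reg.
9,7

r=10⇒gr=2,Rb=1  c=11⇒Cb=1,th=1,odd=1
L=2*4+1=9  i=1*4+1*2+1=7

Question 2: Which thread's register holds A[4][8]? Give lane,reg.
r=4->g=4,rb=0  c=8->cb=1,t=0,b0=0
L=4*4+0=16  i=1*4+0*2+0=4

16,4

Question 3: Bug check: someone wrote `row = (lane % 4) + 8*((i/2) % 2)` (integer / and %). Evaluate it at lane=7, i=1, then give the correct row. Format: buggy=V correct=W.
`(lane % 4) + 8*((i/2) % 2)`[7,1]->3
lane 7->7/4=1, 7 mod 4=3
i=1  r:1+0->1  c:2·3+1+0->7
row: 3 vs 1

buggy=3 correct=1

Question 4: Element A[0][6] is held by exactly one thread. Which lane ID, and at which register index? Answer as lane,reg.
3,0

r: 0->gid=0,r8=0  c: 6->c8=0,tid=3,i&1=0
L=0*4+3=3  i=0*4+0*2+0=0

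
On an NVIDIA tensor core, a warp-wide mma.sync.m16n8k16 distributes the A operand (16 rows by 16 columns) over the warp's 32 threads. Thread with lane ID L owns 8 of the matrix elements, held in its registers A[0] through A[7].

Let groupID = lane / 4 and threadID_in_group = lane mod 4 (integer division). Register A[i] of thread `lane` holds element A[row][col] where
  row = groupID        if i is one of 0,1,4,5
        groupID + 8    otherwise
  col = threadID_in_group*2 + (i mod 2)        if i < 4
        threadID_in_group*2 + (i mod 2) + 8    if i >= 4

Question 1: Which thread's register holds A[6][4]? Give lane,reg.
r=6→G=6,rhi=0  c=4→chi=0,T=2,p=0
L=6*4+2=26  i=0*4+0*2+0=0

26,0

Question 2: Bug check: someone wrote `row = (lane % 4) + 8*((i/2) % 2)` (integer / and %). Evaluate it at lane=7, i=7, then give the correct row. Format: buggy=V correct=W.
buggy=11 correct=9

`(lane % 4) + 8*((i/2) % 2)`[7,7]->11
lane 7: gid=1 (7/4), tid=3 (7%4)
i=7: r=1+8=9, c=3*2+1+8=15
row: 11 vs 9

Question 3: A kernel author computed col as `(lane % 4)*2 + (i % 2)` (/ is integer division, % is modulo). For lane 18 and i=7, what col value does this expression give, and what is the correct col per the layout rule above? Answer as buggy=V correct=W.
buggy=5 correct=13

`(lane % 4)*2 + (i % 2)`[18,7]->5
lane 18->18/4=4, 18 mod 4=2
i=7  r:4+8->12  c:2·2+1+8->13
col: 5 vs 13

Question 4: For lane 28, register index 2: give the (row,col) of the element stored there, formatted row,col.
15,0

28: G=7,T=0
[2] (7+8,0*2+0+0) = (15,0)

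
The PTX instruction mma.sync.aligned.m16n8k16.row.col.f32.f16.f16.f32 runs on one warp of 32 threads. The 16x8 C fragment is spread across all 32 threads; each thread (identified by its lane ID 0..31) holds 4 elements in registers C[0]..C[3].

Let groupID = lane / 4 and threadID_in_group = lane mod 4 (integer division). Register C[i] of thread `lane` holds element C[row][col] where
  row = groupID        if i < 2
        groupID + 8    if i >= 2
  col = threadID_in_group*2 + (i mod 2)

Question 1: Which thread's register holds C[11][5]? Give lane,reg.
14,3

r:11=>grp=3,rB=1  c:5=>tig=2,lo=1
L=3*4+2=14  i=1*2+1=3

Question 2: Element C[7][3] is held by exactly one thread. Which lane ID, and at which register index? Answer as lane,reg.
29,1

r=7->g=7,rb=0  c=3->t=1,b0=1
L=7*4+1=29  i=0*2+1=1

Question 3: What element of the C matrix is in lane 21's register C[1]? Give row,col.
5,3

21: G=5,T=1
[1] (5+0,1*2+1) = (5,3)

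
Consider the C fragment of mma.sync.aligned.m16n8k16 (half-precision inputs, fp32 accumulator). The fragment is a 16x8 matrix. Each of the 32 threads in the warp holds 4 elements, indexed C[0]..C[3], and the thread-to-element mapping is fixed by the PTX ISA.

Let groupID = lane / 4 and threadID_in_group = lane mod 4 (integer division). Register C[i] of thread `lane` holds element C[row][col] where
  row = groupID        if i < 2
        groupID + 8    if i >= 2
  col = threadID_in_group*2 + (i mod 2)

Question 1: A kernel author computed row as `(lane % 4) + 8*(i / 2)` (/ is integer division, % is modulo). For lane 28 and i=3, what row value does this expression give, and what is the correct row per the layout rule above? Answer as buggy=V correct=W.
buggy=8 correct=15

`(lane % 4) + 8*(i / 2)`[28,3]->8
lane 28: gid=7 (28/4), tid=0 (28%4)
i=3: r=7+8=15, c=0*2+1=1
row: 8 vs 15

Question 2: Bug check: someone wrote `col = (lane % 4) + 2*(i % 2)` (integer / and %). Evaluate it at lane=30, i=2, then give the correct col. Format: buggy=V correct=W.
`(lane % 4) + 2*(i % 2)`[30,2]=>2
L=30=>grp=30>>2=7, tig=30&3=2
[2]=>row 7+8=15  col 2·2+0=4
col: 2 vs 4

buggy=2 correct=4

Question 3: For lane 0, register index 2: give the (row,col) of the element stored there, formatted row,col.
8,0

lane 0=>0/4=0, 0 mod 4=0
i=2  r:0+8=>8  c:2·0+0=>0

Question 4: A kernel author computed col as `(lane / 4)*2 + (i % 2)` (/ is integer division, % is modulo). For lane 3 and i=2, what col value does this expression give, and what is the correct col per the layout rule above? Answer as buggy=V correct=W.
buggy=0 correct=6

`(lane / 4)*2 + (i % 2)`[3,2]⇒0
lane 3: gr=0 (3/4), th=3 (3%4)
i=2: r=0+8=8, c=3*2+0=6
col: 0 vs 6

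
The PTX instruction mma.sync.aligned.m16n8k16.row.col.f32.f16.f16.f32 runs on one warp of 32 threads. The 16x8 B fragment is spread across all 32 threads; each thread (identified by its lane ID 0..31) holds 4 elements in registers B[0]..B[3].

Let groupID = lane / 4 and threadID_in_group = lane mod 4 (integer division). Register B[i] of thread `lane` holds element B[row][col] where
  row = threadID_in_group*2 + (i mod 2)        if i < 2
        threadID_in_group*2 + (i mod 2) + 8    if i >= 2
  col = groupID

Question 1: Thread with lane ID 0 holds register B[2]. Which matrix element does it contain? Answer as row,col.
L=0->gid=0>>2=0, tid=0&3=0
[2]->row 0·2+0+8=8  col gid=0

8,0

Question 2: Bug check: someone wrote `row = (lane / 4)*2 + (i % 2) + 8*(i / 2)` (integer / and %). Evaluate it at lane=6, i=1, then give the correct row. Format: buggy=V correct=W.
`(lane / 4)*2 + (i % 2) + 8*(i / 2)`[6,1]=>3
lane 6=>6/4=1, 6 mod 4=2
i=1  r:2·2+1+0=>5  c:1
row: 3 vs 5

buggy=3 correct=5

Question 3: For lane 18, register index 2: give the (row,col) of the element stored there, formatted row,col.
L=18→G=18>>2=4, T=18&3=2
[2]→row 2·2+0+8=12  col G=4

12,4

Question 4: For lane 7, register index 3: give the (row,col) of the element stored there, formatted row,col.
15,1

L=7->gid=7>>2=1, tid=7&3=3
[3]->row 3·2+1+8=15  col gid=1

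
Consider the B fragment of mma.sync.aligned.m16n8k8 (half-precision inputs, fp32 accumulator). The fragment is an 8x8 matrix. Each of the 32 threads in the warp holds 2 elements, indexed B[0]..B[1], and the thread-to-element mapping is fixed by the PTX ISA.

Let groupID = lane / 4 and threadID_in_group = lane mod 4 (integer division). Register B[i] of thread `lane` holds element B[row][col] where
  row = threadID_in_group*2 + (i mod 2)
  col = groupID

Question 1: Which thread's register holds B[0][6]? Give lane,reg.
24,0

c=6⇒gr=6  r=0⇒th=0,odd=0
L=6*4+0=24  i=0=0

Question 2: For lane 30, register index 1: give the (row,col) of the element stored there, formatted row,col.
5,7

L=30⇒gr=30>>2=7, th=30&3=2
[1]⇒row 2·2+1=5  col gr=7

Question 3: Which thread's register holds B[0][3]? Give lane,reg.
12,0

c:3=>grp=3  r:0=>tig=0,lo=0
L=3*4+0=12  i=0=0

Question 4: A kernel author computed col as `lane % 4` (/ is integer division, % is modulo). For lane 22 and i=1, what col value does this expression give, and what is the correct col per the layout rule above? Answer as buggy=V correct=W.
`lane % 4`[22,1]⇒2
lane 22: gr=5 (22/4), th=2 (22%4)
i=1: r=2*2+1=5, c=gr=5
col: 2 vs 5

buggy=2 correct=5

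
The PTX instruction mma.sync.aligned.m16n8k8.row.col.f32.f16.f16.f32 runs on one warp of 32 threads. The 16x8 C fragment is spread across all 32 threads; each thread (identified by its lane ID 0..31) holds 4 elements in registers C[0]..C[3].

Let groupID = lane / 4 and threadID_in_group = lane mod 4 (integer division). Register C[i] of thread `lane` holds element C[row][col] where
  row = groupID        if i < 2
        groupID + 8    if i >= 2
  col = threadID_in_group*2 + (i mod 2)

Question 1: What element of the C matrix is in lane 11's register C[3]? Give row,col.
10,7

11: grp=2,tig=3
[3] (2+8,3*2+1) = (10,7)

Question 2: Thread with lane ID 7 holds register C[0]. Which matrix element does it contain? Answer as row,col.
1,6

lane 7: grp=1 (7/4), tig=3 (7%4)
i=0: r=1+0=1, c=3*2+0=6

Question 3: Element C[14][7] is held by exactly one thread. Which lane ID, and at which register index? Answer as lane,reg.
27,3

r=14->g=6,rb=1  c=7->t=3,b0=1
L=6*4+3=27  i=1*2+1=3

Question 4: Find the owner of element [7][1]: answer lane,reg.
28,1

r: 7->gid=7,r8=0  c: 1->tid=0,i&1=1
L=7*4+0=28  i=0*2+1=1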